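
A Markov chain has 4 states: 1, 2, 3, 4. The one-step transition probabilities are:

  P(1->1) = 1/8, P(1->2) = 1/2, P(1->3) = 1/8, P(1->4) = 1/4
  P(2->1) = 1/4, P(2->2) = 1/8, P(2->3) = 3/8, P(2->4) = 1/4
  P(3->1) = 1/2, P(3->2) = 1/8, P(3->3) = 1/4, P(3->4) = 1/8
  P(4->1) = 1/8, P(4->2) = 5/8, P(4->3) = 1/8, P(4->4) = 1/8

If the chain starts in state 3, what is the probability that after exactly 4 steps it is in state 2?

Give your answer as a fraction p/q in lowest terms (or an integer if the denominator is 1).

Computing P^4 by repeated multiplication:
P^1 =
  1: [1/8, 1/2, 1/8, 1/4]
  2: [1/4, 1/8, 3/8, 1/4]
  3: [1/2, 1/8, 1/4, 1/8]
  4: [1/8, 5/8, 1/8, 1/8]
P^2 =
  1: [15/64, 19/64, 17/64, 13/64]
  2: [9/32, 11/32, 13/64, 11/64]
  3: [15/64, 3/8, 3/16, 13/64]
  4: [1/4, 15/64, 19/64, 7/32]
P^3 =
  1: [67/256, 161/512, 119/512, 49/256]
  2: [125/512, 81/256, 121/512, 13/64]
  3: [31/128, 161/512, 31/128, 103/512]
  4: [17/64, 21/64, 113/512, 95/512]
P^4 =
  1: [515/2048, 653/2048, 953/4096, 807/4096]
  2: [1037/4096, 1303/4096, 957/4096, 799/4096]
  3: [1045/4096, 81/256, 479/2048, 797/4096]
  4: [1019/4096, 325/1024, 961/4096, 51/256]

(P^4)[3 -> 2] = 81/256

Answer: 81/256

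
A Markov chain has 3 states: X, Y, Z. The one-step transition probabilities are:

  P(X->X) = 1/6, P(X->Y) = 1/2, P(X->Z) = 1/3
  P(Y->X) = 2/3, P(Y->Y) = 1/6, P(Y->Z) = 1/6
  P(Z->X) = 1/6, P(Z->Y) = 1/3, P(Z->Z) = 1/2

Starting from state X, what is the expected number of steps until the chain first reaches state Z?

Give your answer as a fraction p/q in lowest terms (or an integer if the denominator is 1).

Let h_i = expected steps to first reach Z from state i.
Boundary: h_Z = 0.
First-step equations for the other states:
  h_X = 1 + 1/6*h_X + 1/2*h_Y + 1/3*h_Z
  h_Y = 1 + 2/3*h_X + 1/6*h_Y + 1/6*h_Z

Substituting h_Z = 0 and rearranging gives the linear system (I - Q) h = 1:
  [5/6, -1/2] . (h_X, h_Y) = 1
  [-2/3, 5/6] . (h_X, h_Y) = 1

Solving yields:
  h_X = 48/13
  h_Y = 54/13

Starting state is X, so the expected hitting time is h_X = 48/13.

Answer: 48/13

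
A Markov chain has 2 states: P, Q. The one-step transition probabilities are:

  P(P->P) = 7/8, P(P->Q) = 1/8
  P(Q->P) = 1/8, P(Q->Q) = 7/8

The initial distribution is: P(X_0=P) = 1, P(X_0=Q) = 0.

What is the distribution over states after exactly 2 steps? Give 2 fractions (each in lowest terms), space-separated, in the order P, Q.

Answer: 25/32 7/32

Derivation:
Propagating the distribution step by step (d_{t+1} = d_t * P):
d_0 = (P=1, Q=0)
  d_1[P] = 1*7/8 + 0*1/8 = 7/8
  d_1[Q] = 1*1/8 + 0*7/8 = 1/8
d_1 = (P=7/8, Q=1/8)
  d_2[P] = 7/8*7/8 + 1/8*1/8 = 25/32
  d_2[Q] = 7/8*1/8 + 1/8*7/8 = 7/32
d_2 = (P=25/32, Q=7/32)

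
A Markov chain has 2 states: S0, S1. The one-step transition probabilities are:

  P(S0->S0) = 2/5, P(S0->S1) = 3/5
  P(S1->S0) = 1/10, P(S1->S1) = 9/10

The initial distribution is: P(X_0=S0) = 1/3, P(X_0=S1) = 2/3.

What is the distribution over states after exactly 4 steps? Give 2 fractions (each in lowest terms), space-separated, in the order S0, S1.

Answer: 361/2500 2139/2500

Derivation:
Propagating the distribution step by step (d_{t+1} = d_t * P):
d_0 = (S0=1/3, S1=2/3)
  d_1[S0] = 1/3*2/5 + 2/3*1/10 = 1/5
  d_1[S1] = 1/3*3/5 + 2/3*9/10 = 4/5
d_1 = (S0=1/5, S1=4/5)
  d_2[S0] = 1/5*2/5 + 4/5*1/10 = 4/25
  d_2[S1] = 1/5*3/5 + 4/5*9/10 = 21/25
d_2 = (S0=4/25, S1=21/25)
  d_3[S0] = 4/25*2/5 + 21/25*1/10 = 37/250
  d_3[S1] = 4/25*3/5 + 21/25*9/10 = 213/250
d_3 = (S0=37/250, S1=213/250)
  d_4[S0] = 37/250*2/5 + 213/250*1/10 = 361/2500
  d_4[S1] = 37/250*3/5 + 213/250*9/10 = 2139/2500
d_4 = (S0=361/2500, S1=2139/2500)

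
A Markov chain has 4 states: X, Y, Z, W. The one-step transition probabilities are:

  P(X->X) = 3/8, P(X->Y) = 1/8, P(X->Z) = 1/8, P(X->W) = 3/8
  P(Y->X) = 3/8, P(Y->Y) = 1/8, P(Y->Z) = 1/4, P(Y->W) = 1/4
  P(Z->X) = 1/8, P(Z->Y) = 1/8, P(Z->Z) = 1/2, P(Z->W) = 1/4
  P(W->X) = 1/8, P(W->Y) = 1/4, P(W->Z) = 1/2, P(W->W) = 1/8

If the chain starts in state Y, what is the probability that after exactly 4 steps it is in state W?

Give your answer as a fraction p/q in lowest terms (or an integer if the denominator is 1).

Computing P^4 by repeated multiplication:
P^1 =
  X: [3/8, 1/8, 1/8, 3/8]
  Y: [3/8, 1/8, 1/4, 1/4]
  Z: [1/8, 1/8, 1/2, 1/4]
  W: [1/8, 1/4, 1/2, 1/8]
P^2 =
  X: [1/4, 11/64, 21/64, 1/4]
  Y: [1/4, 5/32, 21/64, 17/64]
  Z: [3/16, 5/32, 27/64, 15/64]
  W: [7/32, 9/64, 25/64, 1/4]
P^3 =
  X: [59/256, 5/32, 93/256, 1/4]
  Y: [29/128, 81/512, 47/128, 127/512]
  Z: [27/128, 79/512, 25/64, 125/512]
  W: [55/256, 5/32, 49/128, 63/256]
P^4 =
  X: [227/1024, 5/32, 767/2048, 507/2048]
  Y: [453/2048, 639/4096, 769/2048, 1013/4096]
  Z: [443/2048, 637/4096, 783/2048, 1007/4096]
  W: [223/1024, 319/2048, 779/2048, 63/256]

(P^4)[Y -> W] = 1013/4096

Answer: 1013/4096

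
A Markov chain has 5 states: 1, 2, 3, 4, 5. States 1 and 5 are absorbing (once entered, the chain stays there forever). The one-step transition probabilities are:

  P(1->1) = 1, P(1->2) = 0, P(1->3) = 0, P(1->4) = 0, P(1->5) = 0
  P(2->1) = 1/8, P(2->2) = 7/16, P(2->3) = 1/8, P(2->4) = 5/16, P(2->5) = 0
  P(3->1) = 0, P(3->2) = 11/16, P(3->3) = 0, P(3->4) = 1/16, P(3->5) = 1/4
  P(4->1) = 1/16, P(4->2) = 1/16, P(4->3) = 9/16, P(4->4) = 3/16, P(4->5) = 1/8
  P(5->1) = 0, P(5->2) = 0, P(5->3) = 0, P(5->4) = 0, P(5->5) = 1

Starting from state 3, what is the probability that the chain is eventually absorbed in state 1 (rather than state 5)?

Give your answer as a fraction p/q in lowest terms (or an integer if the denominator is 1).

Answer: 11/29

Derivation:
Let a_i = P(absorbed in 1 | start in state i).
Boundary conditions: a_1 = 1, a_5 = 0.
For each transient state i, a_i = sum_j P(i->j) * a_j:
  a_2 = 1/8*a_1 + 7/16*a_2 + 1/8*a_3 + 5/16*a_4 + 0*a_5
  a_3 = 0*a_1 + 11/16*a_2 + 0*a_3 + 1/16*a_4 + 1/4*a_5
  a_4 = 1/16*a_1 + 1/16*a_2 + 9/16*a_3 + 3/16*a_4 + 1/8*a_5

Substituting a_1 = 1 and a_5 = 0, rearrange to (I - Q) a = r where r[i] = P(i -> 1):
  [9/16, -1/8, -5/16] . (a_2, a_3, a_4) = 1/8
  [-11/16, 1, -1/16] . (a_2, a_3, a_4) = 0
  [-1/16, -9/16, 13/16] . (a_2, a_3, a_4) = 1/16

Solving yields:
  a_2 = 15/29
  a_3 = 11/29
  a_4 = 11/29

Starting state is 3, so the absorption probability is a_3 = 11/29.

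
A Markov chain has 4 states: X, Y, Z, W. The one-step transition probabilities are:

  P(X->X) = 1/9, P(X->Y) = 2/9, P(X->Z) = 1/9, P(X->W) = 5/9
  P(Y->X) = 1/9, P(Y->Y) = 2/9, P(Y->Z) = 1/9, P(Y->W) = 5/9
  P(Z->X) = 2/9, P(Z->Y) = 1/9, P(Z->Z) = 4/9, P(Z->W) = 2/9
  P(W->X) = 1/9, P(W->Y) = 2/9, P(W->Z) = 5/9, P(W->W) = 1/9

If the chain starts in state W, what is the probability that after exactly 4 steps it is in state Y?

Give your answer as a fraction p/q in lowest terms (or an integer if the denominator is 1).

Answer: 1189/6561

Derivation:
Computing P^4 by repeated multiplication:
P^1 =
  X: [1/9, 2/9, 1/9, 5/9]
  Y: [1/9, 2/9, 1/9, 5/9]
  Z: [2/9, 1/9, 4/9, 2/9]
  W: [1/9, 2/9, 5/9, 1/9]
P^2 =
  X: [10/81, 17/81, 32/81, 22/81]
  Y: [10/81, 17/81, 32/81, 22/81]
  Z: [13/81, 14/81, 29/81, 25/81]
  W: [14/81, 13/81, 28/81, 26/81]
P^3 =
  X: [113/729, 130/729, 265/729, 221/729]
  Y: [113/729, 130/729, 265/729, 221/729]
  Z: [110/729, 133/729, 268/729, 218/729]
  W: [109/729, 134/729, 269/729, 217/729]
P^4 =
  X: [994/6561, 1193/6561, 2408/6561, 1966/6561]
  Y: [994/6561, 1193/6561, 2408/6561, 1966/6561]
  Z: [997/6561, 1190/6561, 2405/6561, 1969/6561]
  W: [998/6561, 1189/6561, 2404/6561, 1970/6561]

(P^4)[W -> Y] = 1189/6561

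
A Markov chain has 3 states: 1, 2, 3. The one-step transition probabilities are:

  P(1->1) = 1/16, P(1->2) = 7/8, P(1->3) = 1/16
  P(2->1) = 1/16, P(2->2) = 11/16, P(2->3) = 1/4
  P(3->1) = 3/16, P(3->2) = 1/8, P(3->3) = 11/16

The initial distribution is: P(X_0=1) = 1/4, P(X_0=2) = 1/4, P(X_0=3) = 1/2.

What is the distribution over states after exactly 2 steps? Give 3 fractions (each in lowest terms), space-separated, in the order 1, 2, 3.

Answer: 59/512 485/1024 421/1024

Derivation:
Propagating the distribution step by step (d_{t+1} = d_t * P):
d_0 = (1=1/4, 2=1/4, 3=1/2)
  d_1[1] = 1/4*1/16 + 1/4*1/16 + 1/2*3/16 = 1/8
  d_1[2] = 1/4*7/8 + 1/4*11/16 + 1/2*1/8 = 29/64
  d_1[3] = 1/4*1/16 + 1/4*1/4 + 1/2*11/16 = 27/64
d_1 = (1=1/8, 2=29/64, 3=27/64)
  d_2[1] = 1/8*1/16 + 29/64*1/16 + 27/64*3/16 = 59/512
  d_2[2] = 1/8*7/8 + 29/64*11/16 + 27/64*1/8 = 485/1024
  d_2[3] = 1/8*1/16 + 29/64*1/4 + 27/64*11/16 = 421/1024
d_2 = (1=59/512, 2=485/1024, 3=421/1024)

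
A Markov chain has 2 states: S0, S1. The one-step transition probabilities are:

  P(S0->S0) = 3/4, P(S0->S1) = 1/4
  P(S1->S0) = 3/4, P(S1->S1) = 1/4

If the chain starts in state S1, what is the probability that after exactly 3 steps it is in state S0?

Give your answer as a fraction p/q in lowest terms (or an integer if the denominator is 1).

Computing P^3 by repeated multiplication:
P^1 =
  S0: [3/4, 1/4]
  S1: [3/4, 1/4]
P^2 =
  S0: [3/4, 1/4]
  S1: [3/4, 1/4]
P^3 =
  S0: [3/4, 1/4]
  S1: [3/4, 1/4]

(P^3)[S1 -> S0] = 3/4

Answer: 3/4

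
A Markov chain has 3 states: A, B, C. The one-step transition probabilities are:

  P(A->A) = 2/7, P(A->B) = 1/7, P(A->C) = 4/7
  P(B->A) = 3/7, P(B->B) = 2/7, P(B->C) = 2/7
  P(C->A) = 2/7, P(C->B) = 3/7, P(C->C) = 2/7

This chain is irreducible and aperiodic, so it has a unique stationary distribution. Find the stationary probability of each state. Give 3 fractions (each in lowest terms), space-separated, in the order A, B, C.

The stationary distribution satisfies pi = pi * P, i.e.:
  pi_A = 2/7*pi_A + 3/7*pi_B + 2/7*pi_C
  pi_B = 1/7*pi_A + 2/7*pi_B + 3/7*pi_C
  pi_C = 4/7*pi_A + 2/7*pi_B + 2/7*pi_C
with normalization: pi_A + pi_B + pi_C = 1.

Using the first 2 balance equations plus normalization, the linear system A*pi = b is:
  [-5/7, 3/7, 2/7] . pi = 0
  [1/7, -5/7, 3/7] . pi = 0
  [1, 1, 1] . pi = 1

Solving yields:
  pi_A = 19/58
  pi_B = 17/58
  pi_C = 11/29

Verification (pi * P):
  19/58*2/7 + 17/58*3/7 + 11/29*2/7 = 19/58 = pi_A  (ok)
  19/58*1/7 + 17/58*2/7 + 11/29*3/7 = 17/58 = pi_B  (ok)
  19/58*4/7 + 17/58*2/7 + 11/29*2/7 = 11/29 = pi_C  (ok)

Answer: 19/58 17/58 11/29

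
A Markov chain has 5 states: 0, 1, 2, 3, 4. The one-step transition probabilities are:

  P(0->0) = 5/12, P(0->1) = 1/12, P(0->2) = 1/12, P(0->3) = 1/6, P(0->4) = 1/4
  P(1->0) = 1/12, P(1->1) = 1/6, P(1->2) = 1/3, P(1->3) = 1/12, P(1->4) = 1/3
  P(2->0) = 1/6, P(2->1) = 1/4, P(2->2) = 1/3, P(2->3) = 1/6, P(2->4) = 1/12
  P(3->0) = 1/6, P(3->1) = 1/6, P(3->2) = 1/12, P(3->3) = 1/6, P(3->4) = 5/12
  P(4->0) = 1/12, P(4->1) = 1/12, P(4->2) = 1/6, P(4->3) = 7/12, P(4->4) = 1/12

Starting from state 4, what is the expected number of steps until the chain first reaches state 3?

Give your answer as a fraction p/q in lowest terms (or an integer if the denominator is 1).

Answer: 859/316

Derivation:
Let h_i = expected steps to first reach 3 from state i.
Boundary: h_3 = 0.
First-step equations for the other states:
  h_0 = 1 + 5/12*h_0 + 1/12*h_1 + 1/12*h_2 + 1/6*h_3 + 1/4*h_4
  h_1 = 1 + 1/12*h_0 + 1/6*h_1 + 1/3*h_2 + 1/12*h_3 + 1/3*h_4
  h_2 = 1 + 1/6*h_0 + 1/4*h_1 + 1/3*h_2 + 1/6*h_3 + 1/12*h_4
  h_4 = 1 + 1/12*h_0 + 1/12*h_1 + 1/6*h_2 + 7/12*h_3 + 1/12*h_4

Substituting h_3 = 0 and rearranging gives the linear system (I - Q) h = 1:
  [7/12, -1/12, -1/12, -1/4] . (h_0, h_1, h_2, h_4) = 1
  [-1/12, 5/6, -1/3, -1/3] . (h_0, h_1, h_2, h_4) = 1
  [-1/6, -1/4, 2/3, -1/12] . (h_0, h_1, h_2, h_4) = 1
  [-1/12, -1/12, -1/6, 11/12] . (h_0, h_1, h_2, h_4) = 1

Solving yields:
  h_0 = 661/158
  h_1 = 1435/316
  h_2 = 725/158
  h_4 = 859/316

Starting state is 4, so the expected hitting time is h_4 = 859/316.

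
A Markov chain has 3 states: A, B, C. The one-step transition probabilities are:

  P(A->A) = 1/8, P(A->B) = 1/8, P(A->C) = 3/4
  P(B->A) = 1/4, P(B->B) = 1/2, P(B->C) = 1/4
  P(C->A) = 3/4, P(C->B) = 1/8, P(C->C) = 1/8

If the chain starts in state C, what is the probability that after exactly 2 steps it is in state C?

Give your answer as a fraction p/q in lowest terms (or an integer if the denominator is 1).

Answer: 39/64

Derivation:
Computing P^2 by repeated multiplication:
P^1 =
  A: [1/8, 1/8, 3/4]
  B: [1/4, 1/2, 1/4]
  C: [3/4, 1/8, 1/8]
P^2 =
  A: [39/64, 11/64, 7/32]
  B: [11/32, 5/16, 11/32]
  C: [7/32, 11/64, 39/64]

(P^2)[C -> C] = 39/64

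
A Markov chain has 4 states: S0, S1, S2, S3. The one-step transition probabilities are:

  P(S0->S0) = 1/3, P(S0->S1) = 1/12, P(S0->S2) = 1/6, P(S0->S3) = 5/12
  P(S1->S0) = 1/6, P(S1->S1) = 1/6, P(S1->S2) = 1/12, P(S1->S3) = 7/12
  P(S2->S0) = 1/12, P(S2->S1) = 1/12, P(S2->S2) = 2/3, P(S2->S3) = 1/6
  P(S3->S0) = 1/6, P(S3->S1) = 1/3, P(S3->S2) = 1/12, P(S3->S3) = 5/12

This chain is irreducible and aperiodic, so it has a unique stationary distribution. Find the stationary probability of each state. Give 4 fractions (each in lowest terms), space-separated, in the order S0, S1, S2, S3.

Answer: 3/17 47/238 4/17 93/238

Derivation:
The stationary distribution satisfies pi = pi * P, i.e.:
  pi_S0 = 1/3*pi_S0 + 1/6*pi_S1 + 1/12*pi_S2 + 1/6*pi_S3
  pi_S1 = 1/12*pi_S0 + 1/6*pi_S1 + 1/12*pi_S2 + 1/3*pi_S3
  pi_S2 = 1/6*pi_S0 + 1/12*pi_S1 + 2/3*pi_S2 + 1/12*pi_S3
  pi_S3 = 5/12*pi_S0 + 7/12*pi_S1 + 1/6*pi_S2 + 5/12*pi_S3
with normalization: pi_S0 + pi_S1 + pi_S2 + pi_S3 = 1.

Using the first 3 balance equations plus normalization, the linear system A*pi = b is:
  [-2/3, 1/6, 1/12, 1/6] . pi = 0
  [1/12, -5/6, 1/12, 1/3] . pi = 0
  [1/6, 1/12, -1/3, 1/12] . pi = 0
  [1, 1, 1, 1] . pi = 1

Solving yields:
  pi_S0 = 3/17
  pi_S1 = 47/238
  pi_S2 = 4/17
  pi_S3 = 93/238

Verification (pi * P):
  3/17*1/3 + 47/238*1/6 + 4/17*1/12 + 93/238*1/6 = 3/17 = pi_S0  (ok)
  3/17*1/12 + 47/238*1/6 + 4/17*1/12 + 93/238*1/3 = 47/238 = pi_S1  (ok)
  3/17*1/6 + 47/238*1/12 + 4/17*2/3 + 93/238*1/12 = 4/17 = pi_S2  (ok)
  3/17*5/12 + 47/238*7/12 + 4/17*1/6 + 93/238*5/12 = 93/238 = pi_S3  (ok)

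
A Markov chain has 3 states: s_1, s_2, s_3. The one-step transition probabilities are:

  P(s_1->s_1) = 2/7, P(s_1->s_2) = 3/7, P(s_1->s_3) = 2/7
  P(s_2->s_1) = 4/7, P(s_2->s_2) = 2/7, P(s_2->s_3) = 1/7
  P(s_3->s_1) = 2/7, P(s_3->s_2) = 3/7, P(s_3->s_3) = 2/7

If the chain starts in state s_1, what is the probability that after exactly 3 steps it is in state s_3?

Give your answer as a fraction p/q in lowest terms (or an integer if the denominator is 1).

Computing P^3 by repeated multiplication:
P^1 =
  s_1: [2/7, 3/7, 2/7]
  s_2: [4/7, 2/7, 1/7]
  s_3: [2/7, 3/7, 2/7]
P^2 =
  s_1: [20/49, 18/49, 11/49]
  s_2: [18/49, 19/49, 12/49]
  s_3: [20/49, 18/49, 11/49]
P^3 =
  s_1: [134/343, 129/343, 80/343]
  s_2: [136/343, 128/343, 79/343]
  s_3: [134/343, 129/343, 80/343]

(P^3)[s_1 -> s_3] = 80/343

Answer: 80/343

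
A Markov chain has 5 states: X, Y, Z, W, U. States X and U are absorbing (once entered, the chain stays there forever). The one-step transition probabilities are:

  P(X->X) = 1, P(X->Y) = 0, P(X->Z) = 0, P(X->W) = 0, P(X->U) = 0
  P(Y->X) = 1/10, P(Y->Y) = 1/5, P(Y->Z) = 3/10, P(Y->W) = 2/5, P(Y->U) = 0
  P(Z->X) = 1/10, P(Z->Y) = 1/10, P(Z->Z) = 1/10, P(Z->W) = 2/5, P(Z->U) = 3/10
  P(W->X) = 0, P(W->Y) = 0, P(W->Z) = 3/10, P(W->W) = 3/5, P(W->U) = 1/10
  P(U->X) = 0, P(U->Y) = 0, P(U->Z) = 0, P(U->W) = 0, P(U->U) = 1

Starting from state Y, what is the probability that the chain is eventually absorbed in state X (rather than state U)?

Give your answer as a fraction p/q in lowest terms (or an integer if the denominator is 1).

Let a_i = P(absorbed in X | start in state i).
Boundary conditions: a_X = 1, a_U = 0.
For each transient state i, a_i = sum_j P(i->j) * a_j:
  a_Y = 1/10*a_X + 1/5*a_Y + 3/10*a_Z + 2/5*a_W + 0*a_U
  a_Z = 1/10*a_X + 1/10*a_Y + 1/10*a_Z + 2/5*a_W + 3/10*a_U
  a_W = 0*a_X + 0*a_Y + 3/10*a_Z + 3/5*a_W + 1/10*a_U

Substituting a_X = 1 and a_U = 0, rearrange to (I - Q) a = r where r[i] = P(i -> X):
  [4/5, -3/10, -2/5] . (a_Y, a_Z, a_W) = 1/10
  [-1/10, 9/10, -2/5] . (a_Y, a_Z, a_W) = 1/10
  [0, -3/10, 2/5] . (a_Y, a_Z, a_W) = 0

Solving yields:
  a_Y = 2/7
  a_Z = 3/14
  a_W = 9/56

Starting state is Y, so the absorption probability is a_Y = 2/7.

Answer: 2/7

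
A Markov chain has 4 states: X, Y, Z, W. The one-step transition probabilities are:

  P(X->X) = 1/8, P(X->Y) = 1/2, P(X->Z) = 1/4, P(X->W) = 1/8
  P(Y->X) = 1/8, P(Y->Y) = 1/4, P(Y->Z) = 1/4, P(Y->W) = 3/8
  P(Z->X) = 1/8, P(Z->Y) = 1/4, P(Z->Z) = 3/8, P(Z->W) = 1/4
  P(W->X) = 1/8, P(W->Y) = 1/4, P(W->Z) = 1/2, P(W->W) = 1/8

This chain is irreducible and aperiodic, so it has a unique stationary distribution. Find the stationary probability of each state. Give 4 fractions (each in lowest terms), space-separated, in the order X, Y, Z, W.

The stationary distribution satisfies pi = pi * P, i.e.:
  pi_X = 1/8*pi_X + 1/8*pi_Y + 1/8*pi_Z + 1/8*pi_W
  pi_Y = 1/2*pi_X + 1/4*pi_Y + 1/4*pi_Z + 1/4*pi_W
  pi_Z = 1/4*pi_X + 1/4*pi_Y + 3/8*pi_Z + 1/2*pi_W
  pi_W = 1/8*pi_X + 3/8*pi_Y + 1/4*pi_Z + 1/8*pi_W
with normalization: pi_X + pi_Y + pi_Z + pi_W = 1.

Using the first 3 balance equations plus normalization, the linear system A*pi = b is:
  [-7/8, 1/8, 1/8, 1/8] . pi = 0
  [1/2, -3/4, 1/4, 1/4] . pi = 0
  [1/4, 1/4, -5/8, 1/2] . pi = 0
  [1, 1, 1, 1] . pi = 1

Solving yields:
  pi_X = 1/8
  pi_Y = 9/32
  pi_Z = 17/48
  pi_W = 23/96

Verification (pi * P):
  1/8*1/8 + 9/32*1/8 + 17/48*1/8 + 23/96*1/8 = 1/8 = pi_X  (ok)
  1/8*1/2 + 9/32*1/4 + 17/48*1/4 + 23/96*1/4 = 9/32 = pi_Y  (ok)
  1/8*1/4 + 9/32*1/4 + 17/48*3/8 + 23/96*1/2 = 17/48 = pi_Z  (ok)
  1/8*1/8 + 9/32*3/8 + 17/48*1/4 + 23/96*1/8 = 23/96 = pi_W  (ok)

Answer: 1/8 9/32 17/48 23/96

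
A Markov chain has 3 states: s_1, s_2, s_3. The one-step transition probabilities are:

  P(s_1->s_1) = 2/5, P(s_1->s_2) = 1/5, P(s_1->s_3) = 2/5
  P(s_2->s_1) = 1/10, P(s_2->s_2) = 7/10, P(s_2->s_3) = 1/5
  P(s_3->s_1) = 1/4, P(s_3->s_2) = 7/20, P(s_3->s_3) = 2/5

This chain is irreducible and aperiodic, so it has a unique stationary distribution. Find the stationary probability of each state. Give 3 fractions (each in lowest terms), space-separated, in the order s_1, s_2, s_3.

Answer: 11/53 26/53 16/53

Derivation:
The stationary distribution satisfies pi = pi * P, i.e.:
  pi_s_1 = 2/5*pi_s_1 + 1/10*pi_s_2 + 1/4*pi_s_3
  pi_s_2 = 1/5*pi_s_1 + 7/10*pi_s_2 + 7/20*pi_s_3
  pi_s_3 = 2/5*pi_s_1 + 1/5*pi_s_2 + 2/5*pi_s_3
with normalization: pi_s_1 + pi_s_2 + pi_s_3 = 1.

Using the first 2 balance equations plus normalization, the linear system A*pi = b is:
  [-3/5, 1/10, 1/4] . pi = 0
  [1/5, -3/10, 7/20] . pi = 0
  [1, 1, 1] . pi = 1

Solving yields:
  pi_s_1 = 11/53
  pi_s_2 = 26/53
  pi_s_3 = 16/53

Verification (pi * P):
  11/53*2/5 + 26/53*1/10 + 16/53*1/4 = 11/53 = pi_s_1  (ok)
  11/53*1/5 + 26/53*7/10 + 16/53*7/20 = 26/53 = pi_s_2  (ok)
  11/53*2/5 + 26/53*1/5 + 16/53*2/5 = 16/53 = pi_s_3  (ok)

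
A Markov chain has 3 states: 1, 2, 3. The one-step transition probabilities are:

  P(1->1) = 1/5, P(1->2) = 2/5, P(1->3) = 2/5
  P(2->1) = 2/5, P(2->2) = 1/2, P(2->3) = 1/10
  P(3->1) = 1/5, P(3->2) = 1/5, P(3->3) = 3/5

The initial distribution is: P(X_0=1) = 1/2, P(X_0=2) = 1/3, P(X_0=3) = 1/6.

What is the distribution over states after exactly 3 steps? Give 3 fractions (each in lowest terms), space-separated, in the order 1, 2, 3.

Answer: 103/375 46/125 134/375

Derivation:
Propagating the distribution step by step (d_{t+1} = d_t * P):
d_0 = (1=1/2, 2=1/3, 3=1/6)
  d_1[1] = 1/2*1/5 + 1/3*2/5 + 1/6*1/5 = 4/15
  d_1[2] = 1/2*2/5 + 1/3*1/2 + 1/6*1/5 = 2/5
  d_1[3] = 1/2*2/5 + 1/3*1/10 + 1/6*3/5 = 1/3
d_1 = (1=4/15, 2=2/5, 3=1/3)
  d_2[1] = 4/15*1/5 + 2/5*2/5 + 1/3*1/5 = 7/25
  d_2[2] = 4/15*2/5 + 2/5*1/2 + 1/3*1/5 = 28/75
  d_2[3] = 4/15*2/5 + 2/5*1/10 + 1/3*3/5 = 26/75
d_2 = (1=7/25, 2=28/75, 3=26/75)
  d_3[1] = 7/25*1/5 + 28/75*2/5 + 26/75*1/5 = 103/375
  d_3[2] = 7/25*2/5 + 28/75*1/2 + 26/75*1/5 = 46/125
  d_3[3] = 7/25*2/5 + 28/75*1/10 + 26/75*3/5 = 134/375
d_3 = (1=103/375, 2=46/125, 3=134/375)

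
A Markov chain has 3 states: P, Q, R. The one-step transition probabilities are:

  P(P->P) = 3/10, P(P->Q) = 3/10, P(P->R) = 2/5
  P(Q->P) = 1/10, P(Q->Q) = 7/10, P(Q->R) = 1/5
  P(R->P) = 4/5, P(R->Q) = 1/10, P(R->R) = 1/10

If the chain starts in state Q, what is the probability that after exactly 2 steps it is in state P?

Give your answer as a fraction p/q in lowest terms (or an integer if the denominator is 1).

Answer: 13/50

Derivation:
Computing P^2 by repeated multiplication:
P^1 =
  P: [3/10, 3/10, 2/5]
  Q: [1/10, 7/10, 1/5]
  R: [4/5, 1/10, 1/10]
P^2 =
  P: [11/25, 17/50, 11/50]
  Q: [13/50, 27/50, 1/5]
  R: [33/100, 8/25, 7/20]

(P^2)[Q -> P] = 13/50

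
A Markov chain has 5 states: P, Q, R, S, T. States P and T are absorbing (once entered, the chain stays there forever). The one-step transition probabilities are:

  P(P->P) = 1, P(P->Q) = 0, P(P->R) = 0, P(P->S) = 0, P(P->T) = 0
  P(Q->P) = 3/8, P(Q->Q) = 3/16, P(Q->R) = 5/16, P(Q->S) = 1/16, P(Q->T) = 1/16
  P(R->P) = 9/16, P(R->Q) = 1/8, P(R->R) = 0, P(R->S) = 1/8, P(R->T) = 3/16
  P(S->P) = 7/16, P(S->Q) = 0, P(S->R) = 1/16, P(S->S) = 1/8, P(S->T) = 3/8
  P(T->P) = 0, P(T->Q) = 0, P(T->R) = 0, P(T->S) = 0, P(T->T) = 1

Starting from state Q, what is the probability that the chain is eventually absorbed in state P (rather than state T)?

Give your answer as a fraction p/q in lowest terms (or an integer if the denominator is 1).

Answer: 2153/2744

Derivation:
Let a_i = P(absorbed in P | start in state i).
Boundary conditions: a_P = 1, a_T = 0.
For each transient state i, a_i = sum_j P(i->j) * a_j:
  a_Q = 3/8*a_P + 3/16*a_Q + 5/16*a_R + 1/16*a_S + 1/16*a_T
  a_R = 9/16*a_P + 1/8*a_Q + 0*a_R + 1/8*a_S + 3/16*a_T
  a_S = 7/16*a_P + 0*a_Q + 1/16*a_R + 1/8*a_S + 3/8*a_T

Substituting a_P = 1 and a_T = 0, rearrange to (I - Q) a = r where r[i] = P(i -> P):
  [13/16, -5/16, -1/16] . (a_Q, a_R, a_S) = 3/8
  [-1/8, 1, -1/8] . (a_Q, a_R, a_S) = 9/16
  [0, -1/16, 7/8] . (a_Q, a_R, a_S) = 7/16

Solving yields:
  a_Q = 2153/2744
  a_R = 143/196
  a_S = 1515/2744

Starting state is Q, so the absorption probability is a_Q = 2153/2744.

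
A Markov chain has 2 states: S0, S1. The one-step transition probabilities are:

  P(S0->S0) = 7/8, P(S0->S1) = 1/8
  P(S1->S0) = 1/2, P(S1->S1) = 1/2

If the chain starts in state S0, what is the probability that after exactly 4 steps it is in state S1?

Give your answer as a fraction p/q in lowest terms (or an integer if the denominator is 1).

Answer: 803/4096

Derivation:
Computing P^4 by repeated multiplication:
P^1 =
  S0: [7/8, 1/8]
  S1: [1/2, 1/2]
P^2 =
  S0: [53/64, 11/64]
  S1: [11/16, 5/16]
P^3 =
  S0: [415/512, 97/512]
  S1: [97/128, 31/128]
P^4 =
  S0: [3293/4096, 803/4096]
  S1: [803/1024, 221/1024]

(P^4)[S0 -> S1] = 803/4096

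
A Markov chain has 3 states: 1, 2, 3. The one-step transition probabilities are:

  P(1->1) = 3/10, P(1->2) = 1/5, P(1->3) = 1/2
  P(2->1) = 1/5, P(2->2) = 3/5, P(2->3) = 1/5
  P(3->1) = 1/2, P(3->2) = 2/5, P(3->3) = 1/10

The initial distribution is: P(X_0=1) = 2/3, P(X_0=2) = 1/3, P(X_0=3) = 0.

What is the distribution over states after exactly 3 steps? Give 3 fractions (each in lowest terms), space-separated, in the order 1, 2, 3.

Answer: 23/75 31/75 7/25

Derivation:
Propagating the distribution step by step (d_{t+1} = d_t * P):
d_0 = (1=2/3, 2=1/3, 3=0)
  d_1[1] = 2/3*3/10 + 1/3*1/5 + 0*1/2 = 4/15
  d_1[2] = 2/3*1/5 + 1/3*3/5 + 0*2/5 = 1/3
  d_1[3] = 2/3*1/2 + 1/3*1/5 + 0*1/10 = 2/5
d_1 = (1=4/15, 2=1/3, 3=2/5)
  d_2[1] = 4/15*3/10 + 1/3*1/5 + 2/5*1/2 = 26/75
  d_2[2] = 4/15*1/5 + 1/3*3/5 + 2/5*2/5 = 31/75
  d_2[3] = 4/15*1/2 + 1/3*1/5 + 2/5*1/10 = 6/25
d_2 = (1=26/75, 2=31/75, 3=6/25)
  d_3[1] = 26/75*3/10 + 31/75*1/5 + 6/25*1/2 = 23/75
  d_3[2] = 26/75*1/5 + 31/75*3/5 + 6/25*2/5 = 31/75
  d_3[3] = 26/75*1/2 + 31/75*1/5 + 6/25*1/10 = 7/25
d_3 = (1=23/75, 2=31/75, 3=7/25)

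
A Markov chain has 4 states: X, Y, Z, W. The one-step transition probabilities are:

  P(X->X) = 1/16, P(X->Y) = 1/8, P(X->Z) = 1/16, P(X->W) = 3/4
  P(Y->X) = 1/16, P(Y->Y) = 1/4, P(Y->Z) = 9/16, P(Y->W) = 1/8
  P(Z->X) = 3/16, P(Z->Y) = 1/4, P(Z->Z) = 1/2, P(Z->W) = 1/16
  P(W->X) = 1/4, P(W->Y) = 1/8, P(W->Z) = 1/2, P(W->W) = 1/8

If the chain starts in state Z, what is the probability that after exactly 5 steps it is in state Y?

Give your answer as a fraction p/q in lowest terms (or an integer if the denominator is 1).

Computing P^5 by repeated multiplication:
P^1 =
  X: [1/16, 1/8, 1/16, 3/4]
  Y: [1/16, 1/4, 9/16, 1/8]
  Z: [3/16, 1/4, 1/2, 1/16]
  W: [1/4, 1/8, 1/2, 1/8]
P^2 =
  X: [27/128, 19/128, 123/256, 41/256]
  Y: [5/32, 29/128, 125/256, 33/256]
  Z: [35/256, 7/32, 111/256, 27/128]
  W: [19/128, 13/64, 51/128, 1/4]
P^3 =
  X: [625/4096, 417/2048, 427/1024, 929/4096]
  Y: [605/4096, 439/2048, 913/2048, 787/4096]
  Z: [5/32, 423/2048, 1859/4096, 751/4096]
  W: [163/1024, 205/1024, 917/2048, 395/2048]
P^4 =
  X: [10299/65536, 3319/16384, 29227/65536, 6367/32768]
  Y: [10109/65536, 425/2048, 29411/65536, 97/512]
  Z: [10067/65536, 6801/32768, 14567/32768, 12733/65536]
  W: [5067/32768, 3375/16384, 907/2048, 6439/32768]
P^5 =
  X: [10137/65536, 108039/524288, 465471/1048576, 204835/1048576]
  Y: [80803/524288, 108547/524288, 467125/1048576, 202751/1048576]
  Z: [162003/1048576, 6767/32768, 467421/1048576, 12663/65536]
  W: [81109/524288, 27015/131072, 233425/524288, 50847/262144]

(P^5)[Z -> Y] = 6767/32768

Answer: 6767/32768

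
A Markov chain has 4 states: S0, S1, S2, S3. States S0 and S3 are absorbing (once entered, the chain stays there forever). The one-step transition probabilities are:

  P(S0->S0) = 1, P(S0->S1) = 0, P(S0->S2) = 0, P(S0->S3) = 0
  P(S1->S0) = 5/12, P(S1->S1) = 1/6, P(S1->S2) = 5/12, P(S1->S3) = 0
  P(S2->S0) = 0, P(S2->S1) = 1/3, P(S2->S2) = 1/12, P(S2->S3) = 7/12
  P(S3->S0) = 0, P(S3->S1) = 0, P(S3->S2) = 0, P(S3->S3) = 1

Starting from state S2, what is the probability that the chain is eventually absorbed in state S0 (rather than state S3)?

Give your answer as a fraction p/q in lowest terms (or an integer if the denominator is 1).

Let a_i = P(absorbed in S0 | start in state i).
Boundary conditions: a_S0 = 1, a_S3 = 0.
For each transient state i, a_i = sum_j P(i->j) * a_j:
  a_S1 = 5/12*a_S0 + 1/6*a_S1 + 5/12*a_S2 + 0*a_S3
  a_S2 = 0*a_S0 + 1/3*a_S1 + 1/12*a_S2 + 7/12*a_S3

Substituting a_S0 = 1 and a_S3 = 0, rearrange to (I - Q) a = r where r[i] = P(i -> S0):
  [5/6, -5/12] . (a_S1, a_S2) = 5/12
  [-1/3, 11/12] . (a_S1, a_S2) = 0

Solving yields:
  a_S1 = 11/18
  a_S2 = 2/9

Starting state is S2, so the absorption probability is a_S2 = 2/9.

Answer: 2/9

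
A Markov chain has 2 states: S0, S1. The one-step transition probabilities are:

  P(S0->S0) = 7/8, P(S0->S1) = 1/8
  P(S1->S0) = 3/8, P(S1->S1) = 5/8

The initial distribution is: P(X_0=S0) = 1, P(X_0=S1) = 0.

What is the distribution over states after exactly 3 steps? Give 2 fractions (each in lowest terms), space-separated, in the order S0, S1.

Propagating the distribution step by step (d_{t+1} = d_t * P):
d_0 = (S0=1, S1=0)
  d_1[S0] = 1*7/8 + 0*3/8 = 7/8
  d_1[S1] = 1*1/8 + 0*5/8 = 1/8
d_1 = (S0=7/8, S1=1/8)
  d_2[S0] = 7/8*7/8 + 1/8*3/8 = 13/16
  d_2[S1] = 7/8*1/8 + 1/8*5/8 = 3/16
d_2 = (S0=13/16, S1=3/16)
  d_3[S0] = 13/16*7/8 + 3/16*3/8 = 25/32
  d_3[S1] = 13/16*1/8 + 3/16*5/8 = 7/32
d_3 = (S0=25/32, S1=7/32)

Answer: 25/32 7/32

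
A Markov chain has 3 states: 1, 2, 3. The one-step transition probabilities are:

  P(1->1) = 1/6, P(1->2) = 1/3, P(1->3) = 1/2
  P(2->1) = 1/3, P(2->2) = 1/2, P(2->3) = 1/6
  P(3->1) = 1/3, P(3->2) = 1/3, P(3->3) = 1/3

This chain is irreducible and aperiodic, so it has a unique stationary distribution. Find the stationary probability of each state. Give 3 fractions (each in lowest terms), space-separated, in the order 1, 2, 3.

Answer: 2/7 2/5 11/35

Derivation:
The stationary distribution satisfies pi = pi * P, i.e.:
  pi_1 = 1/6*pi_1 + 1/3*pi_2 + 1/3*pi_3
  pi_2 = 1/3*pi_1 + 1/2*pi_2 + 1/3*pi_3
  pi_3 = 1/2*pi_1 + 1/6*pi_2 + 1/3*pi_3
with normalization: pi_1 + pi_2 + pi_3 = 1.

Using the first 2 balance equations plus normalization, the linear system A*pi = b is:
  [-5/6, 1/3, 1/3] . pi = 0
  [1/3, -1/2, 1/3] . pi = 0
  [1, 1, 1] . pi = 1

Solving yields:
  pi_1 = 2/7
  pi_2 = 2/5
  pi_3 = 11/35

Verification (pi * P):
  2/7*1/6 + 2/5*1/3 + 11/35*1/3 = 2/7 = pi_1  (ok)
  2/7*1/3 + 2/5*1/2 + 11/35*1/3 = 2/5 = pi_2  (ok)
  2/7*1/2 + 2/5*1/6 + 11/35*1/3 = 11/35 = pi_3  (ok)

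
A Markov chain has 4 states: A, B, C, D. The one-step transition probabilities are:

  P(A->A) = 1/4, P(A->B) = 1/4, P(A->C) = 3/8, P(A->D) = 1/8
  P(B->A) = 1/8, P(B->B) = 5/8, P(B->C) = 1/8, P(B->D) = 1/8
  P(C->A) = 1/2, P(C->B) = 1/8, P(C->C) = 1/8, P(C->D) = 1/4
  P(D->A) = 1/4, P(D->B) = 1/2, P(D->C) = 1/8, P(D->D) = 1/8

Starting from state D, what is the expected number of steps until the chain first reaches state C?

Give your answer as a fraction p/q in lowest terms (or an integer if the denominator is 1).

Answer: 216/37

Derivation:
Let h_i = expected steps to first reach C from state i.
Boundary: h_C = 0.
First-step equations for the other states:
  h_A = 1 + 1/4*h_A + 1/4*h_B + 3/8*h_C + 1/8*h_D
  h_B = 1 + 1/8*h_A + 5/8*h_B + 1/8*h_C + 1/8*h_D
  h_D = 1 + 1/4*h_A + 1/2*h_B + 1/8*h_C + 1/8*h_D

Substituting h_C = 0 and rearranging gives the linear system (I - Q) h = 1:
  [3/4, -1/4, -1/8] . (h_A, h_B, h_D) = 1
  [-1/8, 3/8, -1/8] . (h_A, h_B, h_D) = 1
  [-1/4, -1/2, 7/8] . (h_A, h_B, h_D) = 1

Solving yields:
  h_A = 160/37
  h_B = 224/37
  h_D = 216/37

Starting state is D, so the expected hitting time is h_D = 216/37.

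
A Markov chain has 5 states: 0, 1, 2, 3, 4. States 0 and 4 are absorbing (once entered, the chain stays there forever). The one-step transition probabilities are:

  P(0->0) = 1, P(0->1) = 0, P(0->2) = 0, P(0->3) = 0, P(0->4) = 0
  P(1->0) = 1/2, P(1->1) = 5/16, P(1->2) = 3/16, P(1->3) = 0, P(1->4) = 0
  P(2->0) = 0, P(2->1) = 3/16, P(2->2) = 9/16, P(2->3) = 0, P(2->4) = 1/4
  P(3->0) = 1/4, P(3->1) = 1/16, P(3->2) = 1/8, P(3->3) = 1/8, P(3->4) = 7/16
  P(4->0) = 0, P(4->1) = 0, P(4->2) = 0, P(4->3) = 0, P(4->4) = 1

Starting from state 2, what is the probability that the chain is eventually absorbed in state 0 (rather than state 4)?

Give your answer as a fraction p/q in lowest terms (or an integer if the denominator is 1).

Let a_i = P(absorbed in 0 | start in state i).
Boundary conditions: a_0 = 1, a_4 = 0.
For each transient state i, a_i = sum_j P(i->j) * a_j:
  a_1 = 1/2*a_0 + 5/16*a_1 + 3/16*a_2 + 0*a_3 + 0*a_4
  a_2 = 0*a_0 + 3/16*a_1 + 9/16*a_2 + 0*a_3 + 1/4*a_4
  a_3 = 1/4*a_0 + 1/16*a_1 + 1/8*a_2 + 1/8*a_3 + 7/16*a_4

Substituting a_0 = 1 and a_4 = 0, rearrange to (I - Q) a = r where r[i] = P(i -> 0):
  [11/16, -3/16, 0] . (a_1, a_2, a_3) = 1/2
  [-3/16, 7/16, 0] . (a_1, a_2, a_3) = 0
  [-1/16, -1/8, 7/8] . (a_1, a_2, a_3) = 1/4

Solving yields:
  a_1 = 14/17
  a_2 = 6/17
  a_3 = 47/119

Starting state is 2, so the absorption probability is a_2 = 6/17.

Answer: 6/17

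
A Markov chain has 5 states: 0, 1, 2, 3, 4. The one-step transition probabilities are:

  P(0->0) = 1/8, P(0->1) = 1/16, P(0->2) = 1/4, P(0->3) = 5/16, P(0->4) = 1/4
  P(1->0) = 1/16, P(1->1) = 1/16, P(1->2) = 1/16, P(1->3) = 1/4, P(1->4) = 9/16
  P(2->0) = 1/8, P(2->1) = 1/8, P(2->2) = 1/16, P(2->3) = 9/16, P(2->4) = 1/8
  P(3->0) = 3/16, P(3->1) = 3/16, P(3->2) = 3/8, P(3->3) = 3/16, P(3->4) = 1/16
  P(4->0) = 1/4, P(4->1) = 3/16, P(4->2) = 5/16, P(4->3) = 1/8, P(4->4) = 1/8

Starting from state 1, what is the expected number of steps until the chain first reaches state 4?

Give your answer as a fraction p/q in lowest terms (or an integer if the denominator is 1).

Let h_i = expected steps to first reach 4 from state i.
Boundary: h_4 = 0.
First-step equations for the other states:
  h_0 = 1 + 1/8*h_0 + 1/16*h_1 + 1/4*h_2 + 5/16*h_3 + 1/4*h_4
  h_1 = 1 + 1/16*h_0 + 1/16*h_1 + 1/16*h_2 + 1/4*h_3 + 9/16*h_4
  h_2 = 1 + 1/8*h_0 + 1/8*h_1 + 1/16*h_2 + 9/16*h_3 + 1/8*h_4
  h_3 = 1 + 3/16*h_0 + 3/16*h_1 + 3/8*h_2 + 3/16*h_3 + 1/16*h_4

Substituting h_4 = 0 and rearranging gives the linear system (I - Q) h = 1:
  [7/8, -1/16, -1/4, -5/16] . (h_0, h_1, h_2, h_3) = 1
  [-1/16, 15/16, -1/16, -1/4] . (h_0, h_1, h_2, h_3) = 1
  [-1/8, -1/8, 15/16, -9/16] . (h_0, h_1, h_2, h_3) = 1
  [-3/16, -3/16, -3/8, 13/16] . (h_0, h_1, h_2, h_3) = 1

Solving yields:
  h_0 = 43696/8651
  h_1 = 136/41
  h_2 = 48808/8651
  h_3 = 49880/8651

Starting state is 1, so the expected hitting time is h_1 = 136/41.

Answer: 136/41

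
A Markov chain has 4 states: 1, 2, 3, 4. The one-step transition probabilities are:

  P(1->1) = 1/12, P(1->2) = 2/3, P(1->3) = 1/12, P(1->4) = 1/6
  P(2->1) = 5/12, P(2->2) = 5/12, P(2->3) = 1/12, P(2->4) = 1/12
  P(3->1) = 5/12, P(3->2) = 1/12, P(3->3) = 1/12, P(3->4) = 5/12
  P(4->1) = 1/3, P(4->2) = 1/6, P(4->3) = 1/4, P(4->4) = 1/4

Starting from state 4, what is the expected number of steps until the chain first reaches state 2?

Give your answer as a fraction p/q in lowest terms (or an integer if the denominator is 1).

Let h_i = expected steps to first reach 2 from state i.
Boundary: h_2 = 0.
First-step equations for the other states:
  h_1 = 1 + 1/12*h_1 + 2/3*h_2 + 1/12*h_3 + 1/6*h_4
  h_3 = 1 + 5/12*h_1 + 1/12*h_2 + 1/12*h_3 + 5/12*h_4
  h_4 = 1 + 1/3*h_1 + 1/6*h_2 + 1/4*h_3 + 1/4*h_4

Substituting h_2 = 0 and rearranging gives the linear system (I - Q) h = 1:
  [11/12, -1/12, -1/6] . (h_1, h_3, h_4) = 1
  [-5/12, 11/12, -5/12] . (h_1, h_3, h_4) = 1
  [-1/3, -1/4, 3/4] . (h_1, h_3, h_4) = 1

Solving yields:
  h_1 = 504/247
  h_3 = 68/19
  h_4 = 848/247

Starting state is 4, so the expected hitting time is h_4 = 848/247.

Answer: 848/247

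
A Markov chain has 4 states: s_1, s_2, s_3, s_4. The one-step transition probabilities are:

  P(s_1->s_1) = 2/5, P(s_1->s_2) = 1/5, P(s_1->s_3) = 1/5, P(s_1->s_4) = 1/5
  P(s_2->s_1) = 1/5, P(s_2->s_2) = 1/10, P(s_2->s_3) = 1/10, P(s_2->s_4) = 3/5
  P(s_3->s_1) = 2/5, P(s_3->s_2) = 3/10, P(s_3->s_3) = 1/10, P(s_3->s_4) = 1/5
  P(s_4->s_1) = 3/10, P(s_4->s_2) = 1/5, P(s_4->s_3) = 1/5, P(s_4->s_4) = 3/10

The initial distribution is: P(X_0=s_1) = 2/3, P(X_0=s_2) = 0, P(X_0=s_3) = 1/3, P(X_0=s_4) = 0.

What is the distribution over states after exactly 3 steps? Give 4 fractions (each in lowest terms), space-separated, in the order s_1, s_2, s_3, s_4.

Propagating the distribution step by step (d_{t+1} = d_t * P):
d_0 = (s_1=2/3, s_2=0, s_3=1/3, s_4=0)
  d_1[s_1] = 2/3*2/5 + 0*1/5 + 1/3*2/5 + 0*3/10 = 2/5
  d_1[s_2] = 2/3*1/5 + 0*1/10 + 1/3*3/10 + 0*1/5 = 7/30
  d_1[s_3] = 2/3*1/5 + 0*1/10 + 1/3*1/10 + 0*1/5 = 1/6
  d_1[s_4] = 2/3*1/5 + 0*3/5 + 1/3*1/5 + 0*3/10 = 1/5
d_1 = (s_1=2/5, s_2=7/30, s_3=1/6, s_4=1/5)
  d_2[s_1] = 2/5*2/5 + 7/30*1/5 + 1/6*2/5 + 1/5*3/10 = 1/3
  d_2[s_2] = 2/5*1/5 + 7/30*1/10 + 1/6*3/10 + 1/5*1/5 = 29/150
  d_2[s_3] = 2/5*1/5 + 7/30*1/10 + 1/6*1/10 + 1/5*1/5 = 4/25
  d_2[s_4] = 2/5*1/5 + 7/30*3/5 + 1/6*1/5 + 1/5*3/10 = 47/150
d_2 = (s_1=1/3, s_2=29/150, s_3=4/25, s_4=47/150)
  d_3[s_1] = 1/3*2/5 + 29/150*1/5 + 4/25*2/5 + 47/150*3/10 = 33/100
  d_3[s_2] = 1/3*1/5 + 29/150*1/10 + 4/25*3/10 + 47/150*1/5 = 59/300
  d_3[s_3] = 1/3*1/5 + 29/150*1/10 + 4/25*1/10 + 47/150*1/5 = 247/1500
  d_3[s_4] = 1/3*1/5 + 29/150*3/5 + 4/25*1/5 + 47/150*3/10 = 463/1500
d_3 = (s_1=33/100, s_2=59/300, s_3=247/1500, s_4=463/1500)

Answer: 33/100 59/300 247/1500 463/1500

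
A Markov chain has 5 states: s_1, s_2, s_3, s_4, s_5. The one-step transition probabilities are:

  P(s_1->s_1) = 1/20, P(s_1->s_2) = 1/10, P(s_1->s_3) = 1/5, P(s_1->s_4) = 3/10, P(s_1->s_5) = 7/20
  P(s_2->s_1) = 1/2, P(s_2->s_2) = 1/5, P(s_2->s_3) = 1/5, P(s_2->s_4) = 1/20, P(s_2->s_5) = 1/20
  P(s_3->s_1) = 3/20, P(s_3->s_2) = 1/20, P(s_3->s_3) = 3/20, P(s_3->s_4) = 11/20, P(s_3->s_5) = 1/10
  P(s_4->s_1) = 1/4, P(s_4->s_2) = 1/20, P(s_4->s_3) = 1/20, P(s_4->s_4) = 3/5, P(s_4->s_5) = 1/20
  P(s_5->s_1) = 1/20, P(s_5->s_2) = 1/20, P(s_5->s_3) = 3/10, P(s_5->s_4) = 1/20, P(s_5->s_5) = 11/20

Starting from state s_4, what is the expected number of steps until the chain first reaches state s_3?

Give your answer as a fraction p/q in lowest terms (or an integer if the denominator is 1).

Let h_i = expected steps to first reach s_3 from state i.
Boundary: h_s_3 = 0.
First-step equations for the other states:
  h_s_1 = 1 + 1/20*h_s_1 + 1/10*h_s_2 + 1/5*h_s_3 + 3/10*h_s_4 + 7/20*h_s_5
  h_s_2 = 1 + 1/2*h_s_1 + 1/5*h_s_2 + 1/5*h_s_3 + 1/20*h_s_4 + 1/20*h_s_5
  h_s_4 = 1 + 1/4*h_s_1 + 1/20*h_s_2 + 1/20*h_s_3 + 3/5*h_s_4 + 1/20*h_s_5
  h_s_5 = 1 + 1/20*h_s_1 + 1/20*h_s_2 + 3/10*h_s_3 + 1/20*h_s_4 + 11/20*h_s_5

Substituting h_s_3 = 0 and rearranging gives the linear system (I - Q) h = 1:
  [19/20, -1/10, -3/10, -7/20] . (h_s_1, h_s_2, h_s_4, h_s_5) = 1
  [-1/2, 4/5, -1/20, -1/20] . (h_s_1, h_s_2, h_s_4, h_s_5) = 1
  [-1/4, -1/20, 2/5, -1/20] . (h_s_1, h_s_2, h_s_4, h_s_5) = 1
  [-1/20, -1/20, -1/20, 9/20] . (h_s_1, h_s_2, h_s_4, h_s_5) = 1

Solving yields:
  h_s_1 = 9680/1797
  h_s_2 = 9560/1797
  h_s_4 = 12680/1797
  h_s_5 = 7540/1797

Starting state is s_4, so the expected hitting time is h_s_4 = 12680/1797.

Answer: 12680/1797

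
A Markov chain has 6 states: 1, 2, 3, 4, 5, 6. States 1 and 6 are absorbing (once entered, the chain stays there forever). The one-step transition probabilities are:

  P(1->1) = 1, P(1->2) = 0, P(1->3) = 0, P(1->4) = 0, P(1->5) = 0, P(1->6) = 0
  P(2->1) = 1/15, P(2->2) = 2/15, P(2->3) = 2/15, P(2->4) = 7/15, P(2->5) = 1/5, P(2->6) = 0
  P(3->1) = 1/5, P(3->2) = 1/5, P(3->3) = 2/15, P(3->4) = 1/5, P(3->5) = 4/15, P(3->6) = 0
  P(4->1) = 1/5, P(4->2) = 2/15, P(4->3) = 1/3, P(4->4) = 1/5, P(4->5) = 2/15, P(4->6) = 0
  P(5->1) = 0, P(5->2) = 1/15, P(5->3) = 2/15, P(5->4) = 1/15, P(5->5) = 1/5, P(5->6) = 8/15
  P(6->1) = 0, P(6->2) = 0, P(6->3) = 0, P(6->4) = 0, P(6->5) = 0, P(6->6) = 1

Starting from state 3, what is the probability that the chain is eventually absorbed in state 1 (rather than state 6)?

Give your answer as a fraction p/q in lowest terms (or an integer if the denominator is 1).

Answer: 3913/7169

Derivation:
Let a_i = P(absorbed in 1 | start in state i).
Boundary conditions: a_1 = 1, a_6 = 0.
For each transient state i, a_i = sum_j P(i->j) * a_j:
  a_2 = 1/15*a_1 + 2/15*a_2 + 2/15*a_3 + 7/15*a_4 + 1/5*a_5 + 0*a_6
  a_3 = 1/5*a_1 + 1/5*a_2 + 2/15*a_3 + 1/5*a_4 + 4/15*a_5 + 0*a_6
  a_4 = 1/5*a_1 + 2/15*a_2 + 1/3*a_3 + 1/5*a_4 + 2/15*a_5 + 0*a_6
  a_5 = 0*a_1 + 1/15*a_2 + 2/15*a_3 + 1/15*a_4 + 1/5*a_5 + 8/15*a_6

Substituting a_1 = 1 and a_6 = 0, rearrange to (I - Q) a = r where r[i] = P(i -> 1):
  [13/15, -2/15, -7/15, -1/5] . (a_2, a_3, a_4, a_5) = 1/15
  [-1/5, 13/15, -1/5, -4/15] . (a_2, a_3, a_4, a_5) = 1/5
  [-2/15, -1/3, 4/5, -2/15] . (a_2, a_3, a_4, a_5) = 1/5
  [-1/15, -2/15, -1/15, 4/5] . (a_2, a_3, a_4, a_5) = 0

Solving yields:
  a_2 = 3757/7169
  a_3 = 3913/7169
  a_4 = 4269/7169
  a_5 = 1321/7169

Starting state is 3, so the absorption probability is a_3 = 3913/7169.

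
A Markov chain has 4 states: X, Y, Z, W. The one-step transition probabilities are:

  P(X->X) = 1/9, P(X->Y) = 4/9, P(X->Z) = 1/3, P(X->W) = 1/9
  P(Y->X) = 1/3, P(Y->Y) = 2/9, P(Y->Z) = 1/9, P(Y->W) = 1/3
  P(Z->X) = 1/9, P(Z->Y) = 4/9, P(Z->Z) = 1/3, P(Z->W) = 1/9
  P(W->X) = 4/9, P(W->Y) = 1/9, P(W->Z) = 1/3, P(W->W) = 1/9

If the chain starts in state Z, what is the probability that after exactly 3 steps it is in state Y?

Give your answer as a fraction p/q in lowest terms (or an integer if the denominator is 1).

Answer: 223/729

Derivation:
Computing P^3 by repeated multiplication:
P^1 =
  X: [1/9, 4/9, 1/3, 1/9]
  Y: [1/3, 2/9, 1/9, 1/3]
  Z: [1/9, 4/9, 1/3, 1/9]
  W: [4/9, 1/9, 1/3, 1/9]
P^2 =
  X: [20/81, 25/81, 19/81, 17/81]
  Y: [22/81, 23/81, 23/81, 13/81]
  Z: [20/81, 25/81, 19/81, 17/81]
  W: [14/81, 31/81, 25/81, 11/81]
P^3 =
  X: [182/729, 223/729, 193/729, 131/729]
  Y: [166/729, 239/729, 197/729, 127/729]
  Z: [182/729, 223/729, 193/729, 131/729]
  W: [176/729, 229/729, 181/729, 143/729]

(P^3)[Z -> Y] = 223/729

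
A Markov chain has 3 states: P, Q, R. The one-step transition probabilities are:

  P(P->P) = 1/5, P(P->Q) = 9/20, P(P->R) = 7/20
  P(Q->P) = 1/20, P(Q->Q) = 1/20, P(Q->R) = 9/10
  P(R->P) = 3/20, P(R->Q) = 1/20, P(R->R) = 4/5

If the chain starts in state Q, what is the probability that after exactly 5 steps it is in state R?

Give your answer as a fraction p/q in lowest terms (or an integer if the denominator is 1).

Computing P^5 by repeated multiplication:
P^1 =
  P: [1/5, 9/20, 7/20]
  Q: [1/20, 1/20, 9/10]
  R: [3/20, 1/20, 4/5]
P^2 =
  P: [23/200, 13/100, 151/200]
  Q: [59/400, 7/100, 313/400]
  R: [61/400, 11/100, 59/80]
P^3 =
  P: [571/4000, 12/125, 609/800]
  Q: [1203/8000, 109/1000, 237/320]
  R: [1173/8000, 111/1000, 5939/8000]
P^4 =
  P: [11803/80000, 1071/10000, 59629/80000]
  Q: [23459/160000, 2203/20000, 118917/160000]
  R: [23397/160000, 2173/20000, 119219/160000]
P^5 =
  P: [234667/1600000, 21803/200000, 1190909/1600000]
  Q: [468211/3200000, 43459/400000, 2384117/3200000]
  R: [468629/3200000, 43397/400000, 476839/640000]

(P^5)[Q -> R] = 2384117/3200000

Answer: 2384117/3200000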